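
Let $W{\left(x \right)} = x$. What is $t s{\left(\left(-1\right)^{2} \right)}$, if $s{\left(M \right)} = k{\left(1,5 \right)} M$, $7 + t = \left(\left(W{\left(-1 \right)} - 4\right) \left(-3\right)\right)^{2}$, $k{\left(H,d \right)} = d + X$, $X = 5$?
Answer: $2180$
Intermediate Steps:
$k{\left(H,d \right)} = 5 + d$ ($k{\left(H,d \right)} = d + 5 = 5 + d$)
$t = 218$ ($t = -7 + \left(\left(-1 - 4\right) \left(-3\right)\right)^{2} = -7 + \left(\left(-5\right) \left(-3\right)\right)^{2} = -7 + 15^{2} = -7 + 225 = 218$)
$s{\left(M \right)} = 10 M$ ($s{\left(M \right)} = \left(5 + 5\right) M = 10 M$)
$t s{\left(\left(-1\right)^{2} \right)} = 218 \cdot 10 \left(-1\right)^{2} = 218 \cdot 10 \cdot 1 = 218 \cdot 10 = 2180$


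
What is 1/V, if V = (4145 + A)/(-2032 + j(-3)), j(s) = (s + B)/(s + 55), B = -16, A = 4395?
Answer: -105683/444080 ≈ -0.23798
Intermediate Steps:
j(s) = (-16 + s)/(55 + s) (j(s) = (s - 16)/(s + 55) = (-16 + s)/(55 + s))
V = -444080/105683 (V = (4145 + 4395)/(-2032 + (-16 - 3)/(55 - 3)) = 8540/(-2032 - 19/52) = 8540/(-105683/52) = 8540*(-52/105683) = -444080/105683 ≈ -4.2020)
1/V = 1/(-444080/105683) = -105683/444080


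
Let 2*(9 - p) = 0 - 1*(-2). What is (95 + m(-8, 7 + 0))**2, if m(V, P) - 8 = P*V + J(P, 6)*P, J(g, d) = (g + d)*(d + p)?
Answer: 1745041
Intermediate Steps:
p = 8 (p = 9 - (0 - 1*(-2))/2 = 9 - (0 + 2)/2 = 9 - 1/2*2 = 9 - 1 = 8)
J(g, d) = (8 + d)*(d + g) (J(g, d) = (g + d)*(d + 8) = (d + g)*(8 + d) = (8 + d)*(d + g))
m(V, P) = 8 + P*V + P*(84 + 14*P) (m(V, P) = 8 + (P*V + (6**2 + 8*6 + 8*P + 6*P)*P) = 8 + (P*V + (36 + 48 + 8*P + 6*P)*P) = 8 + (P*V + (84 + 14*P)*P) = 8 + (P*V + P*(84 + 14*P)) = 8 + P*V + P*(84 + 14*P))
(95 + m(-8, 7 + 0))**2 = (95 + (8 + (7 + 0)*(-8) + 14*(7 + 0)*(6 + (7 + 0))))**2 = (95 + (8 + 7*(-8) + 14*7*(6 + 7)))**2 = (95 + (8 - 56 + 14*7*13))**2 = (95 + (8 - 56 + 1274))**2 = (95 + 1226)**2 = 1321**2 = 1745041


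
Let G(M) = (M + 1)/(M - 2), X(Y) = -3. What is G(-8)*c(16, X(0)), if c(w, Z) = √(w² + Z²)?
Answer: 7*√265/10 ≈ 11.395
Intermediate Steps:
G(M) = (1 + M)/(-2 + M)
c(w, Z) = √(Z² + w²)
G(-8)*c(16, X(0)) = ((1 - 8)/(-2 - 8))*√((-3)² + 16²) = (-7/(-10))*√(9 + 256) = (-⅒*(-7))*√265 = 7*√265/10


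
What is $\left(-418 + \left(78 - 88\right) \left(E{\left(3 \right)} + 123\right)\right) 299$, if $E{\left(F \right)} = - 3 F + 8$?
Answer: $-489762$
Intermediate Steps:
$E{\left(F \right)} = 8 - 3 F$
$\left(-418 + \left(78 - 88\right) \left(E{\left(3 \right)} + 123\right)\right) 299 = \left(-418 + \left(78 - 88\right) \left(\left(8 - 9\right) + 123\right)\right) 299 = \left(-418 - 10 \left(\left(8 - 9\right) + 123\right)\right) 299 = \left(-418 - 10 \left(-1 + 123\right)\right) 299 = \left(-418 - 1220\right) 299 = \left(-1638\right) 299 = -489762$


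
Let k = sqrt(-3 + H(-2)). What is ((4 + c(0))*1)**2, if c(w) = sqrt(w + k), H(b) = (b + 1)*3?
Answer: (4 + 6**(1/4)*sqrt(I))**2 ≈ 24.853 + 11.303*I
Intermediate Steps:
H(b) = 3 + 3*b (H(b) = (1 + b)*3 = 3 + 3*b)
k = I*sqrt(6) (k = sqrt(-3 + (3 + 3*(-2))) = sqrt(-3 + (3 - 6)) = sqrt(-3 - 3) = sqrt(-6) = I*sqrt(6) ≈ 2.4495*I)
c(w) = sqrt(w + I*sqrt(6))
((4 + c(0))*1)**2 = ((4 + sqrt(0 + I*sqrt(6)))*1)**2 = ((4 + sqrt(I*sqrt(6)))*1)**2 = ((4 + 6**(1/4)*sqrt(I))*1)**2 = (4 + 6**(1/4)*sqrt(I))**2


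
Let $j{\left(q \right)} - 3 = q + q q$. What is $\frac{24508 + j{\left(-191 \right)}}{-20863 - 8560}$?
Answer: $- \frac{60801}{29423} \approx -2.0664$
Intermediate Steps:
$j{\left(q \right)} = 3 + q + q^{2}$ ($j{\left(q \right)} = 3 + \left(q + q q\right) = 3 + \left(q + q^{2}\right) = 3 + q + q^{2}$)
$\frac{24508 + j{\left(-191 \right)}}{-20863 - 8560} = \frac{24508 + \left(3 - 191 + \left(-191\right)^{2}\right)}{-20863 - 8560} = \frac{24508 + \left(3 - 191 + 36481\right)}{-29423} = \left(24508 + 36293\right) \left(- \frac{1}{29423}\right) = 60801 \left(- \frac{1}{29423}\right) = - \frac{60801}{29423}$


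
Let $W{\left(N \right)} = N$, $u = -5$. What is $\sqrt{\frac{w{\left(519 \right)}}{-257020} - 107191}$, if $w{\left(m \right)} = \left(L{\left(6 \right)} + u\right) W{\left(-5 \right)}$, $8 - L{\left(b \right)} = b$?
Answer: $\frac{i \sqrt{70809603292117}}{25702} \approx 327.4 i$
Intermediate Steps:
$L{\left(b \right)} = 8 - b$
$w{\left(m \right)} = 15$ ($w{\left(m \right)} = \left(\left(8 - 6\right) - 5\right) \left(-5\right) = \left(2 - 5\right) \left(-5\right) = \left(-3\right) \left(-5\right) = 15$)
$\sqrt{\frac{w{\left(519 \right)}}{-257020} - 107191} = \sqrt{\frac{15}{-257020} - 107191} = \sqrt{15 \left(- \frac{1}{257020}\right) - 107191} = \sqrt{- \frac{3}{51404} - 107191} = \sqrt{- \frac{5510046167}{51404}} = \frac{i \sqrt{70809603292117}}{25702}$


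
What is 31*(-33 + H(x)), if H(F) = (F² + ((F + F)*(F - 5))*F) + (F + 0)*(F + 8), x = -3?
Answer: -5673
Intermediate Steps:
H(F) = F² + F*(8 + F) + 2*F²*(-5 + F) (H(F) = (F² + ((2*F)*(-5 + F))*F) + F*(8 + F) = (F² + (2*F*(-5 + F))*F) + F*(8 + F) = (F² + 2*F²*(-5 + F)) + F*(8 + F) = F² + F*(8 + F) + 2*F²*(-5 + F))
31*(-33 + H(x)) = 31*(-33 + 2*(-3)*(4 + (-3)² - 4*(-3))) = 31*(-33 + 2*(-3)*(4 + 9 + 12)) = 31*(-33 + 2*(-3)*25) = 31*(-33 - 150) = 31*(-183) = -5673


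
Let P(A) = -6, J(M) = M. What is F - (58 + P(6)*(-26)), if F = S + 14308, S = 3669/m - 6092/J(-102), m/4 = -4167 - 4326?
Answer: 8174053787/577524 ≈ 14154.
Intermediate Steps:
m = -33972 (m = 4*(-4167 - 4326) = 4*(-8493) = -33972)
S = 34430531/577524 (S = 3669/(-33972) - 6092/(-102) = 3669*(-1/33972) - 6092*(-1/102) = -1223/11324 + 3046/51 = 34430531/577524 ≈ 59.617)
F = 8297643923/577524 (F = 34430531/577524 + 14308 = 8297643923/577524 ≈ 14368.)
F - (58 + P(6)*(-26)) = 8297643923/577524 - (58 - 6*(-26)) = 8297643923/577524 - (58 + 156) = 8297643923/577524 - 1*214 = 8297643923/577524 - 214 = 8174053787/577524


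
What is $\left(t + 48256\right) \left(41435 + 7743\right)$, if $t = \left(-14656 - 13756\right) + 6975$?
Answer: $1318904782$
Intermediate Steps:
$t = -21437$ ($t = -28412 + 6975 = -21437$)
$\left(t + 48256\right) \left(41435 + 7743\right) = \left(-21437 + 48256\right) \left(41435 + 7743\right) = 26819 \cdot 49178 = 1318904782$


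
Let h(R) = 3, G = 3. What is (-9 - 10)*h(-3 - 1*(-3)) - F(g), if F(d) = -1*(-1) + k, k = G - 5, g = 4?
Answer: -56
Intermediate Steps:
k = -2 (k = 3 - 5 = -2)
F(d) = -1 (F(d) = -1*(-1) - 2 = 1 - 2 = -1)
(-9 - 10)*h(-3 - 1*(-3)) - F(g) = (-9 - 10)*3 - 1*(-1) = -19*3 + 1 = -57 + 1 = -56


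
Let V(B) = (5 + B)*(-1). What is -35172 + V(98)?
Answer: -35275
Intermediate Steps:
V(B) = -5 - B
-35172 + V(98) = -35172 + (-5 - 1*98) = -35172 + (-5 - 98) = -35172 - 103 = -35275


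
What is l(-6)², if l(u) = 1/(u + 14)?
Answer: 1/64 ≈ 0.015625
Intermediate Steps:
l(u) = 1/(14 + u)
l(-6)² = (1/(14 - 6))² = (1/8)² = (⅛)² = 1/64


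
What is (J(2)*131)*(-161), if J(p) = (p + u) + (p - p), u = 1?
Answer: -63273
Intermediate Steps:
J(p) = 1 + p (J(p) = (p + 1) + (p - p) = (1 + p) + 0 = 1 + p)
(J(2)*131)*(-161) = ((1 + 2)*131)*(-161) = (3*131)*(-161) = 393*(-161) = -63273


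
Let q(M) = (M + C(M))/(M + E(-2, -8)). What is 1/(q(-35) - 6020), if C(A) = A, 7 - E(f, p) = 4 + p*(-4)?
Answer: -32/192605 ≈ -0.00016614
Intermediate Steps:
E(f, p) = 3 + 4*p (E(f, p) = 7 - (4 + p*(-4)) = 7 - (4 - 4*p) = 7 + (-4 + 4*p) = 3 + 4*p)
q(M) = 2*M/(-29 + M) (q(M) = (M + M)/(M + (3 + 4*(-8))) = (2*M)/(M + (3 - 32)) = (2*M)/(M - 29) = (2*M)/(-29 + M) = 2*M/(-29 + M))
1/(q(-35) - 6020) = 1/(2*(-35)/(-29 - 35) - 6020) = 1/(2*(-35)/(-64) - 6020) = 1/(2*(-35)*(-1/64) - 6020) = 1/(35/32 - 6020) = 1/(-192605/32) = -32/192605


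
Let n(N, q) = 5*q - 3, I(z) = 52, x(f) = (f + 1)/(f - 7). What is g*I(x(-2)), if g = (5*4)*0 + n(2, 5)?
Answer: 1144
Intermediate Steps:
x(f) = (1 + f)/(-7 + f)
n(N, q) = -3 + 5*q
g = 22 (g = (5*4)*0 + (-3 + 5*5) = 20*0 + (-3 + 25) = 0 + 22 = 22)
g*I(x(-2)) = 22*52 = 1144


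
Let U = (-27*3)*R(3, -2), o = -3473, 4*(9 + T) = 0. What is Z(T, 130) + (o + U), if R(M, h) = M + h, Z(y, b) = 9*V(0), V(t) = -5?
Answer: -3599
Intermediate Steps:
T = -9 (T = -9 + (¼)*0 = -9 + 0 = -9)
Z(y, b) = -45 (Z(y, b) = 9*(-5) = -45)
U = -81 (U = (-27*3)*(3 - 2) = -81*1 = -81)
Z(T, 130) + (o + U) = -45 + (-3473 - 81) = -45 - 3554 = -3599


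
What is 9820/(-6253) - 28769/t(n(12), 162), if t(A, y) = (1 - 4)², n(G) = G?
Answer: -179980937/56277 ≈ -3198.1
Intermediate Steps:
t(A, y) = 9 (t(A, y) = (-3)² = 9)
9820/(-6253) - 28769/t(n(12), 162) = 9820/(-6253) - 28769/9 = 9820*(-1/6253) - 28769*⅑ = -9820/6253 - 28769/9 = -179980937/56277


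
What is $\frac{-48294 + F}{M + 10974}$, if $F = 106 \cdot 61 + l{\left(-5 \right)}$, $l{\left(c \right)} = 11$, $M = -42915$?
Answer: $\frac{13939}{10647} \approx 1.3092$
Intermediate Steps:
$F = 6477$ ($F = 106 \cdot 61 + 11 = 6466 + 11 = 6477$)
$\frac{-48294 + F}{M + 10974} = \frac{-48294 + 6477}{-42915 + 10974} = - \frac{41817}{-31941} = \left(-41817\right) \left(- \frac{1}{31941}\right) = \frac{13939}{10647}$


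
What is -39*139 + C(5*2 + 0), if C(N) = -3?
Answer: -5424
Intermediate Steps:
-39*139 + C(5*2 + 0) = -39*139 - 3 = -5421 - 3 = -5424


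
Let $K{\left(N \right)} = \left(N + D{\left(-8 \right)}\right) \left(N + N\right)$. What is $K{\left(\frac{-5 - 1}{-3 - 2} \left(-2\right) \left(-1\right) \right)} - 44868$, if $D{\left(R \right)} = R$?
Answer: $- \frac{1122372}{25} \approx -44895.0$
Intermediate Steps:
$K{\left(N \right)} = 2 N \left(-8 + N\right)$ ($K{\left(N \right)} = \left(N - 8\right) \left(N + N\right) = \left(-8 + N\right) 2 N = 2 N \left(-8 + N\right)$)
$K{\left(\frac{-5 - 1}{-3 - 2} \left(-2\right) \left(-1\right) \right)} - 44868 = 2 \frac{-5 - 1}{-3 - 2} \left(-2\right) \left(-1\right) \left(-8 + \frac{-5 - 1}{-3 - 2} \left(-2\right) \left(-1\right)\right) - 44868 = 2 - \frac{6}{-5} \left(-2\right) \left(-1\right) \left(-8 + - \frac{6}{-5} \left(-2\right) \left(-1\right)\right) - 44868 = 2 \left(-6\right) \left(- \frac{1}{5}\right) \left(-2\right) \left(-1\right) \left(-8 + \left(-6\right) \left(- \frac{1}{5}\right) \left(-2\right) \left(-1\right)\right) - 44868 = 2 \cdot \frac{6}{5} \left(-2\right) \left(-1\right) \left(-8 + \frac{6}{5} \left(-2\right) \left(-1\right)\right) - 44868 = 2 \left(\left(- \frac{12}{5}\right) \left(-1\right)\right) \left(-8 - - \frac{12}{5}\right) - 44868 = 2 \cdot \frac{12}{5} \left(-8 + \frac{12}{5}\right) - 44868 = 2 \cdot \frac{12}{5} \left(- \frac{28}{5}\right) - 44868 = - \frac{672}{25} - 44868 = - \frac{1122372}{25}$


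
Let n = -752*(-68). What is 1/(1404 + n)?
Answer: 1/52540 ≈ 1.9033e-5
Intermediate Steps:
n = 51136
1/(1404 + n) = 1/(1404 + 51136) = 1/52540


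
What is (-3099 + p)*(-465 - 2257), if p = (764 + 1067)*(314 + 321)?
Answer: -3156393092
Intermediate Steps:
p = 1162685 (p = 1831*635 = 1162685)
(-3099 + p)*(-465 - 2257) = (-3099 + 1162685)*(-465 - 2257) = 1159586*(-2722) = -3156393092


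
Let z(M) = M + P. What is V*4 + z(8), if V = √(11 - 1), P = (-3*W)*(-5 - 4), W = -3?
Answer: -73 + 4*√10 ≈ -60.351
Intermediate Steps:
P = -81 (P = (-3*(-3))*(-5 - 4) = 9*(-9) = -81)
V = √10 ≈ 3.1623
z(M) = -81 + M (z(M) = M - 81 = -81 + M)
V*4 + z(8) = √10*4 + (-81 + 8) = 4*√10 - 73 = -73 + 4*√10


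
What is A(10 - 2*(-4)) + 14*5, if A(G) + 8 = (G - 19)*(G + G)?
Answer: 26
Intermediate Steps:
A(G) = -8 + 2*G*(-19 + G) (A(G) = -8 + (G - 19)*(G + G) = -8 + (-19 + G)*(2*G) = -8 + 2*G*(-19 + G))
A(10 - 2*(-4)) + 14*5 = (-8 - 38*(10 - 2*(-4)) + 2*(10 - 2*(-4))**2) + 14*5 = (-8 - 38*(10 + 8) + 2*(10 + 8)**2) + 70 = (-8 - 38*18 + 2*18**2) + 70 = (-8 - 684 + 2*324) + 70 = (-8 - 684 + 648) + 70 = -44 + 70 = 26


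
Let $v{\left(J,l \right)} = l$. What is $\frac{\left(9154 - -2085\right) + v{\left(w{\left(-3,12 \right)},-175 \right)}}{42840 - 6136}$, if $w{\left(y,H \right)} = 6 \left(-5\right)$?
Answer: $\frac{1383}{4588} \approx 0.30144$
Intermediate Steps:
$w{\left(y,H \right)} = -30$
$\frac{\left(9154 - -2085\right) + v{\left(w{\left(-3,12 \right)},-175 \right)}}{42840 - 6136} = \frac{\left(9154 - -2085\right) - 175}{42840 - 6136} = \frac{\left(9154 + 2085\right) - 175}{42840 - 6136} = \frac{11239 - 175}{36704} = 11064 \cdot \frac{1}{36704} = \frac{1383}{4588}$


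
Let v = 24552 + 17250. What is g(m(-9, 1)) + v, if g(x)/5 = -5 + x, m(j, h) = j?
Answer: 41732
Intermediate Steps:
v = 41802
g(x) = -25 + 5*x (g(x) = 5*(-5 + x) = -25 + 5*x)
g(m(-9, 1)) + v = (-25 + 5*(-9)) + 41802 = (-25 - 45) + 41802 = -70 + 41802 = 41732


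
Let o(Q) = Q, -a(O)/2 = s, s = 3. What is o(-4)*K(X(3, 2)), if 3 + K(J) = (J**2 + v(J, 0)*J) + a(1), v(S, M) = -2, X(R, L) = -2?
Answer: 4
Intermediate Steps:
a(O) = -6 (a(O) = -2*3 = -6)
K(J) = -9 + J**2 - 2*J (K(J) = -3 + ((J**2 - 2*J) - 6) = -3 + (-6 + J**2 - 2*J) = -9 + J**2 - 2*J)
o(-4)*K(X(3, 2)) = -4*(-9 + (-2)**2 - 2*(-2)) = -4*(-9 + 4 + 4) = -4*(-1) = 4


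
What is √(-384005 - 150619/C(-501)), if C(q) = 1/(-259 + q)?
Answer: √114086435 ≈ 10681.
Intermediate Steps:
√(-384005 - 150619/C(-501)) = √(-384005 - 150619/(1/(-259 - 501))) = √(-384005 - 150619/(1/(-760))) = √(-384005 - 150619/(-1/760)) = √(-384005 - 150619*(-760)) = √(-384005 + 114470440) = √114086435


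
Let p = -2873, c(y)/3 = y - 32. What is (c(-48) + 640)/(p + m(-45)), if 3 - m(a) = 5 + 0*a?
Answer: -16/115 ≈ -0.13913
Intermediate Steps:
c(y) = -96 + 3*y (c(y) = 3*(y - 32) = 3*(-32 + y) = -96 + 3*y)
m(a) = -2 (m(a) = 3 - (5 + 0*a) = 3 - (5 + 0) = 3 - 1*5 = 3 - 5 = -2)
(c(-48) + 640)/(p + m(-45)) = ((-96 + 3*(-48)) + 640)/(-2873 - 2) = ((-96 - 144) + 640)/(-2875) = (-240 + 640)*(-1/2875) = 400*(-1/2875) = -16/115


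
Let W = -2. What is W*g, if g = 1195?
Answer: -2390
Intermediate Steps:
W*g = -2*1195 = -2390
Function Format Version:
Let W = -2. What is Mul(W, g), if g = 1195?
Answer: -2390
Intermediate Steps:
Mul(W, g) = Mul(-2, 1195) = -2390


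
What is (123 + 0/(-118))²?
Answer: 15129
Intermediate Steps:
(123 + 0/(-118))² = (123 + 0*(-1/118))² = (123 + 0)² = 123² = 15129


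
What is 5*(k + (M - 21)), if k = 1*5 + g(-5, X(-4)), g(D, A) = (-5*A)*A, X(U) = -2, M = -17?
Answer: -265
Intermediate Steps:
g(D, A) = -5*A²
k = -15 (k = 1*5 - 5*(-2)² = 5 - 5*4 = 5 - 20 = -15)
5*(k + (M - 21)) = 5*(-15 + (-17 - 21)) = 5*(-15 - 38) = 5*(-53) = -265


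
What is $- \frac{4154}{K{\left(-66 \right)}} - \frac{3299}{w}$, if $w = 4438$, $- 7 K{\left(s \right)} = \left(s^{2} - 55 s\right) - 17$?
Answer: $\frac{102758433}{35366422} \approx 2.9055$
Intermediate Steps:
$K{\left(s \right)} = \frac{17}{7} - \frac{s^{2}}{7} + \frac{55 s}{7}$ ($K{\left(s \right)} = - \frac{\left(s^{2} - 55 s\right) - 17}{7} = - \frac{-17 + s^{2} - 55 s}{7} = \frac{17}{7} - \frac{s^{2}}{7} + \frac{55 s}{7}$)
$- \frac{4154}{K{\left(-66 \right)}} - \frac{3299}{w} = - \frac{4154}{\frac{17}{7} - \frac{\left(-66\right)^{2}}{7} + \frac{55}{7} \left(-66\right)} - \frac{3299}{4438} = - \frac{4154}{\frac{17}{7} - \frac{4356}{7} - \frac{3630}{7}} - \frac{3299}{4438} = - \frac{4154}{- \frac{7969}{7}} - \frac{3299}{4438} = \left(-4154\right) \left(- \frac{7}{7969}\right) - \frac{3299}{4438} = \frac{29078}{7969} - \frac{3299}{4438} = \frac{102758433}{35366422}$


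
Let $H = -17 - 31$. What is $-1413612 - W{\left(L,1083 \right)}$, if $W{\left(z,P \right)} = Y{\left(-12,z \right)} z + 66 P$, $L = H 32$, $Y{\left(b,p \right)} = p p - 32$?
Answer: $3622344414$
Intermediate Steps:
$Y{\left(b,p \right)} = -32 + p^{2}$ ($Y{\left(b,p \right)} = p^{2} - 32 = -32 + p^{2}$)
$H = -48$
$L = -1536$ ($L = \left(-48\right) 32 = -1536$)
$W{\left(z,P \right)} = 66 P + z \left(-32 + z^{2}\right)$ ($W{\left(z,P \right)} = \left(-32 + z^{2}\right) z + 66 P = z \left(-32 + z^{2}\right) + 66 P = 66 P + z \left(-32 + z^{2}\right)$)
$-1413612 - W{\left(L,1083 \right)} = -1413612 - \left(66 \cdot 1083 - 1536 \left(-32 + \left(-1536\right)^{2}\right)\right) = -1413612 - \left(71478 - 1536 \left(-32 + 2359296\right)\right) = -1413612 - \left(71478 - 3623829504\right) = -1413612 - -3623758026 = -1413612 + 3623758026 = 3622344414$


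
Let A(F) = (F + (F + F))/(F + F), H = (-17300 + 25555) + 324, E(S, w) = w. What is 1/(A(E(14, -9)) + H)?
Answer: 2/17161 ≈ 0.00011654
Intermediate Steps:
H = 8579 (H = 8255 + 324 = 8579)
A(F) = 3/2 (A(F) = (F + 2*F)/((2*F)) = (3*F)*(1/(2*F)) = 3/2)
1/(A(E(14, -9)) + H) = 1/(3/2 + 8579) = 1/(17161/2) = 2/17161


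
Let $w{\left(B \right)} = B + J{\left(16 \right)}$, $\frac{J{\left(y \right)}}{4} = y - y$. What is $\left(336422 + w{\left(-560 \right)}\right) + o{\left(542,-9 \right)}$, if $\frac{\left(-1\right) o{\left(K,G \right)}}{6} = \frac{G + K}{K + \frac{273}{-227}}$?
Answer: $\frac{41230029036}{122761} \approx 3.3586 \cdot 10^{5}$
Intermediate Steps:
$J{\left(y \right)} = 0$ ($J{\left(y \right)} = 4 \left(y - y\right) = 4 \cdot 0 = 0$)
$o{\left(K,G \right)} = - \frac{6 \left(G + K\right)}{- \frac{273}{227} + K}$ ($o{\left(K,G \right)} = - 6 \frac{G + K}{K + \frac{273}{-227}} = - 6 \frac{G + K}{K + 273 \left(- \frac{1}{227}\right)} = - 6 \frac{G + K}{K - \frac{273}{227}} = - 6 \frac{G + K}{- \frac{273}{227} + K} = - \frac{6 \left(G + K\right)}{- \frac{273}{227} + K}$)
$w{\left(B \right)} = B$ ($w{\left(B \right)} = B + 0 = B$)
$\left(336422 + w{\left(-560 \right)}\right) + o{\left(542,-9 \right)} = \left(336422 - 560\right) + \frac{1362 \left(\left(-1\right) \left(-9\right) - 542\right)}{-273 + 227 \cdot 542} = 335862 + \frac{1362 \left(9 - 542\right)}{-273 + 123034} = 335862 + 1362 \cdot \frac{1}{122761} \left(-533\right) = 335862 - \frac{725946}{122761} = \frac{41230029036}{122761}$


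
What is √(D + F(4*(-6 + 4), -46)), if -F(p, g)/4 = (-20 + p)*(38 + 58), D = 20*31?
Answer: 2*√2843 ≈ 106.64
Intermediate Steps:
D = 620
F(p, g) = 7680 - 384*p (F(p, g) = -4*(-20 + p)*(38 + 58) = -4*(-20 + p)*96 = -4*(-1920 + 96*p) = 7680 - 384*p)
√(D + F(4*(-6 + 4), -46)) = √(620 + (7680 - 1536*(-6 + 4))) = √(620 + (7680 - 1536*(-2))) = √(620 + (7680 - 384*(-8))) = √(620 + (7680 + 3072)) = √(620 + 10752) = √11372 = 2*√2843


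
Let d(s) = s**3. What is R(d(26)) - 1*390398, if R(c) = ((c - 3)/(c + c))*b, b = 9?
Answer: -13723112339/35152 ≈ -3.9039e+5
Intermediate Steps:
R(c) = 9*(-3 + c)/(2*c) (R(c) = ((c - 3)/(c + c))*9 = ((-3 + c)/((2*c)))*9 = ((-3 + c)*(1/(2*c)))*9 = ((-3 + c)/(2*c))*9 = 9*(-3 + c)/(2*c))
R(d(26)) - 1*390398 = 9*(-3 + 26**3)/(2*(26**3)) - 1*390398 = (9/2)*(-3 + 17576)/17576 - 390398 = (9/2)*(1/17576)*17573 - 390398 = 158157/35152 - 390398 = -13723112339/35152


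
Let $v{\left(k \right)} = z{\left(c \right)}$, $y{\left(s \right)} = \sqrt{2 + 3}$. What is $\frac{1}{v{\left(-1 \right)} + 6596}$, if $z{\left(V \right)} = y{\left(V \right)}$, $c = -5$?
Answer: $\frac{6596}{43507211} - \frac{\sqrt{5}}{43507211} \approx 0.00015156$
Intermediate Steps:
$y{\left(s \right)} = \sqrt{5}$
$z{\left(V \right)} = \sqrt{5}$
$v{\left(k \right)} = \sqrt{5}$
$\frac{1}{v{\left(-1 \right)} + 6596} = \frac{1}{\sqrt{5} + 6596} = \frac{1}{6596 + \sqrt{5}}$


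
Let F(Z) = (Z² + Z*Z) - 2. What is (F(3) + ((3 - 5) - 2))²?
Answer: 144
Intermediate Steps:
F(Z) = -2 + 2*Z² (F(Z) = (Z² + Z²) - 2 = 2*Z² - 2 = -2 + 2*Z²)
(F(3) + ((3 - 5) - 2))² = ((-2 + 2*3²) + ((3 - 5) - 2))² = ((-2 + 2*9) + (-2 - 2))² = ((-2 + 18) - 4)² = (16 - 4)² = 12² = 144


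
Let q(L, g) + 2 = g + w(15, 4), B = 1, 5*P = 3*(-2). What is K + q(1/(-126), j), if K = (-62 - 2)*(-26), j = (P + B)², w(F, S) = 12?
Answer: 41851/25 ≈ 1674.0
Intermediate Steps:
P = -6/5 (P = (3*(-2))/5 = (⅕)*(-6) = -6/5 ≈ -1.2000)
j = 1/25 (j = (-6/5 + 1)² = (-⅕)² = 1/25 ≈ 0.040000)
q(L, g) = 10 + g (q(L, g) = -2 + (g + 12) = -2 + (12 + g) = 10 + g)
K = 1664 (K = -64*(-26) = 1664)
K + q(1/(-126), j) = 1664 + (10 + 1/25) = 1664 + 251/25 = 41851/25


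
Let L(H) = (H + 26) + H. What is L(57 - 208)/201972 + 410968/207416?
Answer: 864028980/436377337 ≈ 1.9800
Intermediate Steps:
L(H) = 26 + 2*H (L(H) = (26 + H) + H = 26 + 2*H)
L(57 - 208)/201972 + 410968/207416 = (26 + 2*(57 - 208))/201972 + 410968/207416 = (26 + 2*(-151))*(1/201972) + 410968*(1/207416) = (26 - 302)*(1/201972) + 51371/25927 = -276*1/201972 + 51371/25927 = -23/16831 + 51371/25927 = 864028980/436377337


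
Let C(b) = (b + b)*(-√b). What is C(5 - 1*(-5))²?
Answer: 4000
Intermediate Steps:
C(b) = -2*b^(3/2) (C(b) = (2*b)*(-√b) = -2*b^(3/2))
C(5 - 1*(-5))² = (-2*(5 - 1*(-5))^(3/2))² = (-2*(5 + 5)^(3/2))² = (-20*√10)² = 4000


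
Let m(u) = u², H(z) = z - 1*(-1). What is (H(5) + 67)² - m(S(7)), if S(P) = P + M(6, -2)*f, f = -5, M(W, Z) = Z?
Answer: 5040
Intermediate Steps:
H(z) = 1 + z (H(z) = z + 1 = 1 + z)
S(P) = 10 + P (S(P) = P - 2*(-5) = P + 10 = 10 + P)
(H(5) + 67)² - m(S(7)) = ((1 + 5) + 67)² - (10 + 7)² = (6 + 67)² - 1*17² = 73² - 1*289 = 5329 - 289 = 5040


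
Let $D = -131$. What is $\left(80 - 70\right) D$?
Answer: $-1310$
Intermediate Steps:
$\left(80 - 70\right) D = \left(80 - 70\right) \left(-131\right) = 10 \left(-131\right) = -1310$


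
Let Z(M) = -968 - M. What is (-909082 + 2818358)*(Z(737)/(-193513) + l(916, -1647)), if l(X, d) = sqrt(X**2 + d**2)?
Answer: 3255315580/193513 + 1909276*sqrt(3551665) ≈ 3.5982e+9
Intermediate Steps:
(-909082 + 2818358)*(Z(737)/(-193513) + l(916, -1647)) = (-909082 + 2818358)*((-968 - 1*737)/(-193513) + sqrt(916**2 + (-1647)**2)) = 1909276*((-968 - 737)*(-1/193513) + sqrt(839056 + 2712609)) = 1909276*(-1705*(-1/193513) + sqrt(3551665)) = 1909276*(1705/193513 + sqrt(3551665)) = 3255315580/193513 + 1909276*sqrt(3551665)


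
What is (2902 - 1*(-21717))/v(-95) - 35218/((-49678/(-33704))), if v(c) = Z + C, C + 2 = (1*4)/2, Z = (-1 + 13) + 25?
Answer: -21347756891/919043 ≈ -23228.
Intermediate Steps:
Z = 37 (Z = 12 + 25 = 37)
C = 0 (C = -2 + (1*4)/2 = -2 + 4*(½) = -2 + 2 = 0)
v(c) = 37 (v(c) = 37 + 0 = 37)
(2902 - 1*(-21717))/v(-95) - 35218/((-49678/(-33704))) = (2902 - 1*(-21717))/37 - 35218/((-49678/(-33704))) = (2902 + 21717)*(1/37) - 35218/((-49678*(-1/33704))) = 24619*(1/37) - 35218/24839/16852 = 24619/37 - 35218*16852/24839 = 24619/37 - 593493736/24839 = -21347756891/919043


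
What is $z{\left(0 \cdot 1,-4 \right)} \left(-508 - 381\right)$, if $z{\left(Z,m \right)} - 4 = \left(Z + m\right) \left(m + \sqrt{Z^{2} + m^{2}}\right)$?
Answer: $-3556$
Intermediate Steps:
$z{\left(Z,m \right)} = 4 + \left(Z + m\right) \left(m + \sqrt{Z^{2} + m^{2}}\right)$
$z{\left(0 \cdot 1,-4 \right)} \left(-508 - 381\right) = \left(4 + \left(-4\right)^{2} + 0 \cdot 1 \left(-4\right) + 0 \cdot 1 \sqrt{\left(0 \cdot 1\right)^{2} + \left(-4\right)^{2}} - 4 \sqrt{\left(0 \cdot 1\right)^{2} + \left(-4\right)^{2}}\right) \left(-508 - 381\right) = \left(4 + 16 + 0 \left(-4\right) + 0 \sqrt{0^{2} + 16} - 4 \sqrt{0^{2} + 16}\right) \left(-508 - 381\right) = \left(4 + 16 + 0 + 0 \sqrt{0 + 16} - 4 \sqrt{0 + 16}\right) \left(-889\right) = \left(4 + 16 + 0 + 0 \sqrt{16} - 4 \sqrt{16}\right) \left(-889\right) = \left(4 + 16 + 0 + 0 \cdot 4 - 16\right) \left(-889\right) = \left(4 + 16 + 0 + 0 - 16\right) \left(-889\right) = 4 \left(-889\right) = -3556$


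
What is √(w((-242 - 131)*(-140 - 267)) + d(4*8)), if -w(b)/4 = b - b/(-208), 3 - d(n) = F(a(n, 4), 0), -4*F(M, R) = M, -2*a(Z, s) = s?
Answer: I*√412468797/26 ≈ 781.13*I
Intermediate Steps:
a(Z, s) = -s/2
F(M, R) = -M/4
d(n) = 5/2 (d(n) = 3 - (-1)*(-½*4)/4 = 3 - (-1)*(-2)/4 = 3 - 1*½ = 3 - ½ = 5/2)
w(b) = -209*b/52 (w(b) = -4*(b - b/(-208)) = -4*(b - b*(-1)/208) = -4*(b - (-1)*b/208) = -4*(b + b/208) = -209*b/52)
√(w((-242 - 131)*(-140 - 267)) + d(4*8)) = √(-209*(-242 - 131)*(-140 - 267)/52 + 5/2) = √(-(-77957)*(-407)/52 + 5/2) = √(-209/52*151811 + 5/2) = √(-31728499/52 + 5/2) = √(-31728369/52) = I*√412468797/26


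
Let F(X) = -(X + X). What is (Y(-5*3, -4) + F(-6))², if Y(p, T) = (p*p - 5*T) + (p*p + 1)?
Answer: 233289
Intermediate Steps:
Y(p, T) = 1 - 5*T + 2*p² (Y(p, T) = (p² - 5*T) + (p² + 1) = (p² - 5*T) + (1 + p²) = 1 - 5*T + 2*p²)
F(X) = -2*X
(Y(-5*3, -4) + F(-6))² = ((1 - 5*(-4) + 2*(-5*3)²) - 2*(-6))² = ((1 + 20 + 2*(-15)²) + 12)² = ((1 + 20 + 2*225) + 12)² = ((1 + 20 + 450) + 12)² = (471 + 12)² = 483² = 233289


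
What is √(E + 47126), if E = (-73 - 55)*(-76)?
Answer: √56854 ≈ 238.44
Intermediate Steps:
E = 9728 (E = -128*(-76) = 9728)
√(E + 47126) = √(9728 + 47126) = √56854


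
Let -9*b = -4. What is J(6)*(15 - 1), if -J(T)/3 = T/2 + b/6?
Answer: -1162/9 ≈ -129.11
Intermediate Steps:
b = 4/9 (b = -⅑*(-4) = 4/9 ≈ 0.44444)
J(T) = -2/9 - 3*T/2 (J(T) = -3*(T/2 + (4/9)/6) = -3*(T*(½) + (4/9)*(⅙)) = -3*(T/2 + 2/27) = -3*(2/27 + T/2) = -2/9 - 3*T/2)
J(6)*(15 - 1) = (-2/9 - 3/2*6)*(15 - 1) = (-2/9 - 9)*14 = -83/9*14 = -1162/9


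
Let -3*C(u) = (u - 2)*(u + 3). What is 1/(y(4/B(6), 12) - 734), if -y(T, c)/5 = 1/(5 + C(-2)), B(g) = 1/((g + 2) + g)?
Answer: -19/13961 ≈ -0.0013609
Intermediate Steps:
B(g) = 1/(2 + 2*g) (B(g) = 1/((2 + g) + g) = 1/(2 + 2*g))
C(u) = -(-2 + u)*(3 + u)/3 (C(u) = -(u - 2)*(u + 3)/3 = -(-2 + u)*(3 + u)/3)
y(T, c) = -15/19 (y(T, c) = -5/(5 + (2 - 1/3*(-2) - 1/3*(-2)**2)) = -5/(5 + (2 + 2/3 - 1/3*4)) = -5/(5 + (2 + 2/3 - 4/3)) = -5/(5 + 4/3) = -5/19/3 = -5*3/19 = -15/19)
1/(y(4/B(6), 12) - 734) = 1/(-15/19 - 734) = 1/(-13961/19) = -19/13961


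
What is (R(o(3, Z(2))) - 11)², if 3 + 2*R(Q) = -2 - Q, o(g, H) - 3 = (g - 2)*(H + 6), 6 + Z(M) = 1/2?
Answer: 3721/16 ≈ 232.56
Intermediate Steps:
Z(M) = -11/2 (Z(M) = -6 + 1/2 = -6 + ½ = -11/2)
o(g, H) = 3 + (-2 + g)*(6 + H) (o(g, H) = 3 + (g - 2)*(H + 6) = 3 + (-2 + g)*(6 + H))
R(Q) = -5/2 - Q/2 (R(Q) = -3/2 + (-2 - Q)/2 = -3/2 + (-1 - Q/2) = -5/2 - Q/2)
(R(o(3, Z(2))) - 11)² = ((-5/2 - (-9 - 2*(-11/2) + 6*3 - 11/2*3)/2) - 11)² = ((-5/2 - (-9 + 11 + 18 - 33/2)/2) - 11)² = ((-5/2 - ½*7/2) - 11)² = ((-5/2 - 7/4) - 11)² = (-17/4 - 11)² = (-61/4)² = 3721/16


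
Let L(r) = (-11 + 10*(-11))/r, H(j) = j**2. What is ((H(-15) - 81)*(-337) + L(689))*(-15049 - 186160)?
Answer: 6727606618817/689 ≈ 9.7643e+9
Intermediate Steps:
L(r) = -121/r (L(r) = (-11 - 110)/r = -121/r)
((H(-15) - 81)*(-337) + L(689))*(-15049 - 186160) = (((-15)**2 - 81)*(-337) - 121/689)*(-15049 - 186160) = ((225 - 81)*(-337) - 121*1/689)*(-201209) = (144*(-337) - 121/689)*(-201209) = (-48528 - 121/689)*(-201209) = -33435913/689*(-201209) = 6727606618817/689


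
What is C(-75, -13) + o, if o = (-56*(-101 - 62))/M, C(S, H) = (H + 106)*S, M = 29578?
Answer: -103148711/14789 ≈ -6974.7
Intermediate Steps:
C(S, H) = S*(106 + H) (C(S, H) = (106 + H)*S = S*(106 + H))
o = 4564/14789 (o = -56*(-101 - 62)/29578 = -56*(-163)*(1/29578) = 9128*(1/29578) = 4564/14789 ≈ 0.30861)
C(-75, -13) + o = -75*(106 - 13) + 4564/14789 = -75*93 + 4564/14789 = -6975 + 4564/14789 = -103148711/14789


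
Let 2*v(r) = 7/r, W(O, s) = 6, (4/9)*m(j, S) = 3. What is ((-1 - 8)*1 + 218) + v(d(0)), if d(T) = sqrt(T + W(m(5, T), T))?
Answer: 209 + 7*sqrt(6)/12 ≈ 210.43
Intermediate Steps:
m(j, S) = 27/4 (m(j, S) = (9/4)*3 = 27/4)
d(T) = sqrt(6 + T) (d(T) = sqrt(T + 6) = sqrt(6 + T))
v(r) = 7/(2*r) (v(r) = (7/r)/2 = 7/(2*r))
((-1 - 8)*1 + 218) + v(d(0)) = ((-1 - 8)*1 + 218) + 7/(2*(sqrt(6 + 0))) = (-9*1 + 218) + 7/(2*(sqrt(6))) = (-9 + 218) + 7*(sqrt(6)/6)/2 = 209 + 7*sqrt(6)/12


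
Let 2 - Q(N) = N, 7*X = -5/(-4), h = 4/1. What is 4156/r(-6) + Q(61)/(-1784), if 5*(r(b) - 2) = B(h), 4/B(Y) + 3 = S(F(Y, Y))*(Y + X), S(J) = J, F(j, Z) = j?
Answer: 889731053/440648 ≈ 2019.1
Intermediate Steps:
h = 4 (h = 4*1 = 4)
X = 5/28 (X = (-5/(-4))/7 = (-5*(-1/4))/7 = (1/7)*(5/4) = 5/28 ≈ 0.17857)
B(Y) = 4/(-3 + Y*(5/28 + Y)) (B(Y) = 4/(-3 + Y*(Y + 5/28)) = 4/(-3 + Y*(5/28 + Y)))
r(b) = 247/120 (r(b) = 2 + (112/(-84 + 5*4 + 28*4**2))/5 = 2 + (112/(-84 + 20 + 28*16))/5 = 2 + (112/(-84 + 20 + 448))/5 = 2 + (112/384)/5 = 2 + (112*(1/384))/5 = 2 + (1/5)*(7/24) = 2 + 7/120 = 247/120)
Q(N) = 2 - N
4156/r(-6) + Q(61)/(-1784) = 4156/(247/120) + (2 - 1*61)/(-1784) = 4156*(120/247) + (2 - 61)*(-1/1784) = 498720/247 - 59*(-1/1784) = 498720/247 + 59/1784 = 889731053/440648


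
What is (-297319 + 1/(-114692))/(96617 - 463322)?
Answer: 11366703583/14019376620 ≈ 0.81079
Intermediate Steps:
(-297319 + 1/(-114692))/(96617 - 463322) = (-297319 - 1/114692)/(-366705) = -34100110749/114692*(-1/366705) = 11366703583/14019376620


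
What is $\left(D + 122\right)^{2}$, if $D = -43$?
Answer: $6241$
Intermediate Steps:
$\left(D + 122\right)^{2} = \left(-43 + 122\right)^{2} = 79^{2} = 6241$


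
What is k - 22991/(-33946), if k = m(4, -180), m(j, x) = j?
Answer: 158775/33946 ≈ 4.6773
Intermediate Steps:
k = 4
k - 22991/(-33946) = 4 - 22991/(-33946) = 4 - 22991*(-1/33946) = 4 + 22991/33946 = 158775/33946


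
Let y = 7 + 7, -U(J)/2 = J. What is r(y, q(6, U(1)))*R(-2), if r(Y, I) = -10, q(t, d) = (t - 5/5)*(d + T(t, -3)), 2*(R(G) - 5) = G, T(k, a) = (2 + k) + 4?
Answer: -40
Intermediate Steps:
U(J) = -2*J
T(k, a) = 6 + k
R(G) = 5 + G/2
q(t, d) = (-1 + t)*(6 + d + t) (q(t, d) = (t - 5/5)*(d + (6 + t)) = (t - 5*⅕)*(6 + d + t) = (t - 1)*(6 + d + t) = (-1 + t)*(6 + d + t))
y = 14
r(y, q(6, U(1)))*R(-2) = -10*(5 + (½)*(-2)) = -10*(5 - 1) = -10*4 = -40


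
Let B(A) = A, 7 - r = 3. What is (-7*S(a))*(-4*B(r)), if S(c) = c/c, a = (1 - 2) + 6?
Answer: 112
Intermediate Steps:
r = 4 (r = 7 - 1*3 = 7 - 3 = 4)
a = 5 (a = -1 + 6 = 5)
S(c) = 1
(-7*S(a))*(-4*B(r)) = (-7*1)*(-4*4) = -7*(-16) = 112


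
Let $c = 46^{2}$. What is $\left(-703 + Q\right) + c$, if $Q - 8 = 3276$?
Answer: $4697$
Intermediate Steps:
$Q = 3284$ ($Q = 8 + 3276 = 3284$)
$c = 2116$
$\left(-703 + Q\right) + c = \left(-703 + 3284\right) + 2116 = 2581 + 2116 = 4697$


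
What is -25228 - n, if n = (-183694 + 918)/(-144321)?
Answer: -3641112964/144321 ≈ -25229.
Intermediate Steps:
n = 182776/144321 (n = -182776*(-1/144321) = 182776/144321 ≈ 1.2665)
-25228 - n = -25228 - 1*182776/144321 = -25228 - 182776/144321 = -3641112964/144321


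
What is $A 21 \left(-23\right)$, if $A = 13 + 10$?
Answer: $-11109$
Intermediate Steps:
$A = 23$
$A 21 \left(-23\right) = 23 \cdot 21 \left(-23\right) = 483 \left(-23\right) = -11109$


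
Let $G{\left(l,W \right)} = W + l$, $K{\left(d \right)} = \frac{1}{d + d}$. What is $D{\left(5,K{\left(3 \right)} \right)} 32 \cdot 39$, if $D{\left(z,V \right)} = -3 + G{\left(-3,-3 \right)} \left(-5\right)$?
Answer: $33696$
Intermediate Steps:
$K{\left(d \right)} = \frac{1}{2 d}$
$D{\left(z,V \right)} = 27$ ($D{\left(z,V \right)} = -3 + \left(-3 - 3\right) \left(-5\right) = -3 - -30 = -3 + 30 = 27$)
$D{\left(5,K{\left(3 \right)} \right)} 32 \cdot 39 = 27 \cdot 32 \cdot 39 = 864 \cdot 39 = 33696$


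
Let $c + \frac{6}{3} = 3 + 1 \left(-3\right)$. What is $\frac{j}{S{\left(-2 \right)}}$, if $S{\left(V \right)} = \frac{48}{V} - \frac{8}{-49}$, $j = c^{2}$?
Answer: $- \frac{49}{292} \approx -0.16781$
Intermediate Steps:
$c = -2$ ($c = -2 + \left(3 + 1 \left(-3\right)\right) = -2 + \left(3 - 3\right) = -2 + 0 = -2$)
$j = 4$ ($j = \left(-2\right)^{2} = 4$)
$S{\left(V \right)} = \frac{8}{49} + \frac{48}{V}$ ($S{\left(V \right)} = \frac{48}{V} - - \frac{8}{49} = \frac{48}{V} + \frac{8}{49} = \frac{8}{49} + \frac{48}{V}$)
$\frac{j}{S{\left(-2 \right)}} = \frac{4}{\frac{8}{49} + \frac{48}{-2}} = \frac{4}{\frac{8}{49} + 48 \left(- \frac{1}{2}\right)} = \frac{4}{\frac{8}{49} - 24} = \frac{4}{- \frac{1168}{49}} = 4 \left(- \frac{49}{1168}\right) = - \frac{49}{292}$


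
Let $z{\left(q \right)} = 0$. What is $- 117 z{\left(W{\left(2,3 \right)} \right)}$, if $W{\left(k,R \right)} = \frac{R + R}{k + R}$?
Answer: $0$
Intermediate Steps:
$W{\left(k,R \right)} = \frac{2 R}{R + k}$
$- 117 z{\left(W{\left(2,3 \right)} \right)} = \left(-117\right) 0 = 0$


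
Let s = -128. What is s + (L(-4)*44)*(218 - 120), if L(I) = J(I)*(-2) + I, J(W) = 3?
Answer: -43248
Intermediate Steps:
L(I) = -6 + I (L(I) = 3*(-2) + I = -6 + I)
s + (L(-4)*44)*(218 - 120) = -128 + ((-6 - 4)*44)*(218 - 120) = -128 - 10*44*98 = -128 - 440*98 = -128 - 43120 = -43248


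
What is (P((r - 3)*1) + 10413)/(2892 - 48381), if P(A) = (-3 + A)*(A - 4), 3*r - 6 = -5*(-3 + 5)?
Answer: -94267/409401 ≈ -0.23026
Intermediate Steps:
r = -4/3 (r = 2 + (-5*(-3 + 5))/3 = 2 + (-5*2)/3 = 2 + (⅓)*(-10) = 2 - 10/3 = -4/3 ≈ -1.3333)
P(A) = (-4 + A)*(-3 + A) (P(A) = (-3 + A)*(-4 + A) = (-4 + A)*(-3 + A))
(P((r - 3)*1) + 10413)/(2892 - 48381) = ((12 + ((-4/3 - 3)*1)² - 7*(-4/3 - 3)) + 10413)/(2892 - 48381) = ((12 + (-13/3*1)² - (-91)/3) + 10413)/(-45489) = ((12 + (-13/3)² - 7*(-13/3)) + 10413)*(-1/45489) = ((12 + 169/9 + 91/3) + 10413)*(-1/45489) = (550/9 + 10413)*(-1/45489) = (94267/9)*(-1/45489) = -94267/409401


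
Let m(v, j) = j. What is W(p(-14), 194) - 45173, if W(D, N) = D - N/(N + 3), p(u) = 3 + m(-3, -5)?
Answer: -8899669/197 ≈ -45176.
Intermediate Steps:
p(u) = -2 (p(u) = 3 - 5 = -2)
W(D, N) = D - N/(3 + N)
W(p(-14), 194) - 45173 = (-1*194 + 3*(-2) - 2*194)/(3 + 194) - 45173 = (-194 - 6 - 388)/197 - 45173 = (1/197)*(-588) - 45173 = -588/197 - 45173 = -8899669/197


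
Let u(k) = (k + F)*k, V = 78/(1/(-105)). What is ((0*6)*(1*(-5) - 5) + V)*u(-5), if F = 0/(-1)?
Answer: -204750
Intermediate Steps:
V = -8190 (V = 78/(-1/105) = 78*(-105) = -8190)
F = 0 (F = 0*(-1) = 0)
u(k) = k² (u(k) = (k + 0)*k = k*k = k²)
((0*6)*(1*(-5) - 5) + V)*u(-5) = ((0*6)*(1*(-5) - 5) - 8190)*(-5)² = (0*(-5 - 5) - 8190)*25 = (0*(-10) - 8190)*25 = (0 - 8190)*25 = -8190*25 = -204750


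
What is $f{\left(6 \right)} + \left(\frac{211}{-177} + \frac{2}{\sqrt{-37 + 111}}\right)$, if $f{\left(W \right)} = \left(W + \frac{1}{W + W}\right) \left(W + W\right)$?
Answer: $\frac{12710}{177} + \frac{\sqrt{74}}{37} \approx 72.04$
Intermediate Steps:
$f{\left(W \right)} = 2 W \left(W + \frac{1}{2 W}\right)$ ($f{\left(W \right)} = \left(W + \frac{1}{2 W}\right) 2 W = 2 W \left(W + \frac{1}{2 W}\right)$)
$f{\left(6 \right)} + \left(\frac{211}{-177} + \frac{2}{\sqrt{-37 + 111}}\right) = \left(1 + 2 \cdot 6^{2}\right) + \left(\frac{211}{-177} + \frac{2}{\sqrt{-37 + 111}}\right) = \left(1 + 2 \cdot 36\right) + \left(211 \left(- \frac{1}{177}\right) + \frac{2}{\sqrt{74}}\right) = \left(1 + 72\right) - \left(\frac{211}{177} - 2 \frac{\sqrt{74}}{74}\right) = 73 - \left(\frac{211}{177} - \frac{\sqrt{74}}{37}\right) = \frac{12710}{177} + \frac{\sqrt{74}}{37}$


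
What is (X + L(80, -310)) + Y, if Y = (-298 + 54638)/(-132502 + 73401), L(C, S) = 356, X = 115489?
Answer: 6846501005/59101 ≈ 1.1584e+5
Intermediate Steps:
Y = -54340/59101 (Y = 54340/(-59101) = 54340*(-1/59101) = -54340/59101 ≈ -0.91944)
(X + L(80, -310)) + Y = (115489 + 356) - 54340/59101 = 115845 - 54340/59101 = 6846501005/59101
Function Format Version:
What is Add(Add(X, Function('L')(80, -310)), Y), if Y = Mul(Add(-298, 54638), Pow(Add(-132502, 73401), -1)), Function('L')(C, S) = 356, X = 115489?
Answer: Rational(6846501005, 59101) ≈ 1.1584e+5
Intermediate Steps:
Y = Rational(-54340, 59101) (Y = Mul(54340, Pow(-59101, -1)) = Mul(54340, Rational(-1, 59101)) = Rational(-54340, 59101) ≈ -0.91944)
Add(Add(X, Function('L')(80, -310)), Y) = Add(Add(115489, 356), Rational(-54340, 59101)) = Add(115845, Rational(-54340, 59101)) = Rational(6846501005, 59101)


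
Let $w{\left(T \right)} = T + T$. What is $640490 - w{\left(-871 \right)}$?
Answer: $642232$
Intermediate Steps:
$w{\left(T \right)} = 2 T$
$640490 - w{\left(-871 \right)} = 640490 - 2 \left(-871\right) = 640490 - -1742 = 640490 + 1742 = 642232$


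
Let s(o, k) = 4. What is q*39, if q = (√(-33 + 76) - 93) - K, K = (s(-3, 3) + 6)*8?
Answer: -6747 + 39*√43 ≈ -6491.3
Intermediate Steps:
K = 80 (K = (4 + 6)*8 = 10*8 = 80)
q = -173 + √43 (q = (√(-33 + 76) - 93) - 1*80 = (√43 - 93) - 80 = (-93 + √43) - 80 = -173 + √43 ≈ -166.44)
q*39 = (-173 + √43)*39 = -6747 + 39*√43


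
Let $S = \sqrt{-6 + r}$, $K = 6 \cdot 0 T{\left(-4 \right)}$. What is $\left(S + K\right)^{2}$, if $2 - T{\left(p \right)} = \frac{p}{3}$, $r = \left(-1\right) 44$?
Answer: $-50$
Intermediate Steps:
$r = -44$
$T{\left(p \right)} = 2 - \frac{p}{3}$
$K = 0$ ($K = 6 \cdot 0 \left(2 - - \frac{4}{3}\right) = 0 \left(2 + \frac{4}{3}\right) = 0 \cdot \frac{10}{3} = 0$)
$S = 5 i \sqrt{2}$ ($S = \sqrt{-6 - 44} = \sqrt{-50} = 5 i \sqrt{2} \approx 7.0711 i$)
$\left(S + K\right)^{2} = \left(5 i \sqrt{2} + 0\right)^{2} = \left(5 i \sqrt{2}\right)^{2} = -50$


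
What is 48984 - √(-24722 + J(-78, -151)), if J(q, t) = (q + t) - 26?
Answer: 48984 - I*√24977 ≈ 48984.0 - 158.04*I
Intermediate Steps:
J(q, t) = -26 + q + t
48984 - √(-24722 + J(-78, -151)) = 48984 - √(-24722 + (-26 - 78 - 151)) = 48984 - √(-24722 - 255) = 48984 - √(-24977) = 48984 - I*√24977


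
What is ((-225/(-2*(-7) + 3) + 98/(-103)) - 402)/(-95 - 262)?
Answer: 728743/625107 ≈ 1.1658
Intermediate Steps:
((-225/(-2*(-7) + 3) + 98/(-103)) - 402)/(-95 - 262) = ((-225/(14 + 3) + 98*(-1/103)) - 402)/(-357) = ((-225/17 - 98/103) - 402)*(-1/357) = (-24841/1751 - 402)*(-1/357) = -728743/1751*(-1/357) = 728743/625107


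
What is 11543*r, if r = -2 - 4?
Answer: -69258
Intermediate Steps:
r = -6
11543*r = 11543*(-6) = -69258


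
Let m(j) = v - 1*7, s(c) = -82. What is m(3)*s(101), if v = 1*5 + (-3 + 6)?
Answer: -82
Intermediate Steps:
v = 8 (v = 5 + 3 = 8)
m(j) = 1 (m(j) = 8 - 1*7 = 8 - 7 = 1)
m(3)*s(101) = 1*(-82) = -82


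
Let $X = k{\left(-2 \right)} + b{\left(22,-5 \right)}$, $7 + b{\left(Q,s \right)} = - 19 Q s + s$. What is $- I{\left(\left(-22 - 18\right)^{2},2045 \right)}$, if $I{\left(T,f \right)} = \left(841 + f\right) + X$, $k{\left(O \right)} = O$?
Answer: $-4962$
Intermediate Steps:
$b{\left(Q,s \right)} = -7 + s - 19 Q s$ ($b{\left(Q,s \right)} = -7 + \left(- 19 Q s + s\right) = -7 - \left(- s + 19 Q s\right) = -7 + s - 19 Q s$)
$X = 2076$ ($X = -2 - \left(12 - 2090\right) = -2 - -2078 = -2 + 2078 = 2076$)
$I{\left(T,f \right)} = 2917 + f$ ($I{\left(T,f \right)} = \left(841 + f\right) + 2076 = 2917 + f$)
$- I{\left(\left(-22 - 18\right)^{2},2045 \right)} = - (2917 + 2045) = \left(-1\right) 4962 = -4962$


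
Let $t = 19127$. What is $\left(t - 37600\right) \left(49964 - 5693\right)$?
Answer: $-817818183$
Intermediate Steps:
$\left(t - 37600\right) \left(49964 - 5693\right) = \left(19127 - 37600\right) \left(49964 - 5693\right) = \left(-18473\right) 44271 = -817818183$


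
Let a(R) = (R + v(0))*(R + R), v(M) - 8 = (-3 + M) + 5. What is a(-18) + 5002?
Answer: 5290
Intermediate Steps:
v(M) = 10 + M (v(M) = 8 + ((-3 + M) + 5) = 8 + (2 + M) = 10 + M)
a(R) = 2*R*(10 + R) (a(R) = (R + (10 + 0))*(R + R) = (R + 10)*(2*R) = (10 + R)*(2*R) = 2*R*(10 + R))
a(-18) + 5002 = 2*(-18)*(10 - 18) + 5002 = 2*(-18)*(-8) + 5002 = 288 + 5002 = 5290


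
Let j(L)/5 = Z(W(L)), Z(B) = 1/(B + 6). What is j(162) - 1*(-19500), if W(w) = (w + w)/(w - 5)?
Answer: 24687785/1266 ≈ 19501.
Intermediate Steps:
W(w) = 2*w/(-5 + w) (W(w) = (2*w)/(-5 + w) = 2*w/(-5 + w))
Z(B) = 1/(6 + B)
j(L) = 5/(6 + 2*L/(-5 + L))
j(162) - 1*(-19500) = 5*(-5 + 162)/(2*(-15 + 4*162)) - 1*(-19500) = (5/2)*157/(-15 + 648) + 19500 = (5/2)*157/633 + 19500 = (5/2)*(1/633)*157 + 19500 = 785/1266 + 19500 = 24687785/1266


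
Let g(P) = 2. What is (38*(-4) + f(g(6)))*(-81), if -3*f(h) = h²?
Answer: 12420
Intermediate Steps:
f(h) = -h²/3
(38*(-4) + f(g(6)))*(-81) = (38*(-4) - ⅓*2²)*(-81) = (-152 - ⅓*4)*(-81) = (-152 - 4/3)*(-81) = -460/3*(-81) = 12420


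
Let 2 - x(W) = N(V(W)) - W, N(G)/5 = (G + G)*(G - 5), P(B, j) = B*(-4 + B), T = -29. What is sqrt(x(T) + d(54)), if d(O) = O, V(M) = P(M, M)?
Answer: I*sqrt(9110613) ≈ 3018.4*I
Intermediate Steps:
V(M) = M*(-4 + M)
N(G) = 10*G*(-5 + G) (N(G) = 5*((G + G)*(G - 5)) = 5*((2*G)*(-5 + G)) = 5*(2*G*(-5 + G)) = 10*G*(-5 + G))
x(W) = 2 + W - 10*W*(-5 + W*(-4 + W))*(-4 + W) (x(W) = 2 - (10*(W*(-4 + W))*(-5 + W*(-4 + W)) - W) = 2 - (10*W*(-5 + W*(-4 + W))*(-4 + W) - W) = 2 - (-W + 10*W*(-5 + W*(-4 + W))*(-4 + W)) = 2 + (W - 10*W*(-5 + W*(-4 + W))*(-4 + W)) = 2 + W - 10*W*(-5 + W*(-4 + W))*(-4 + W))
sqrt(x(T) + d(54)) = sqrt((2 - 29 - 10*(-29)*(-5 - 29*(-4 - 29))*(-4 - 29)) + 54) = sqrt((2 - 29 - 10*(-29)*(-5 - 29*(-33))*(-33)) + 54) = sqrt((2 - 29 - 10*(-29)*(-5 + 957)*(-33)) + 54) = sqrt((2 - 29 - 10*(-29)*952*(-33)) + 54) = sqrt((2 - 29 - 9110640) + 54) = sqrt(-9110667 + 54) = sqrt(-9110613) = I*sqrt(9110613)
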